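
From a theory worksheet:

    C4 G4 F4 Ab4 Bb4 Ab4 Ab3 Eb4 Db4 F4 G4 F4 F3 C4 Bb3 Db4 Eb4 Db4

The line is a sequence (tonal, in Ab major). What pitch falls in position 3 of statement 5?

Grouping in 6s, the 3rd note of each cell is F4, Db4, Bb3.
Carrying that down a 3rd forward: G3 → Eb3.

Eb3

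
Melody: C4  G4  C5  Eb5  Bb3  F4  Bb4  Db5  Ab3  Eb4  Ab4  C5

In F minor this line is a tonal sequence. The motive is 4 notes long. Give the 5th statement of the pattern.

F3 C4 F4 Ab4

The 4-note cells begin on C4, Bb3, Ab3 — each down a 2nd from the last.
Continuing the starts: G3 → F3.
From F3 the diatonic shape gives F3 C4 F4 Ab4.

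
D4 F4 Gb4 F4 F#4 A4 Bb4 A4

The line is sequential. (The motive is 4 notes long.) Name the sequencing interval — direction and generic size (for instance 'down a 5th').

up a 3rd

Unit = 4 notes; the statements start on D4, F#4, moving up a 3rd each time.
D4 to F#4 is up a 3rd.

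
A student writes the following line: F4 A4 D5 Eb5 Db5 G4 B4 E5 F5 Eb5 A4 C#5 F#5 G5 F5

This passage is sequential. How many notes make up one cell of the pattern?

There are 15 notes; a 5-note unit gives 3 cells:
F4 A4 D5 Eb5 Db5 | G4 B4 E5 F5 Eb5 | A4 C#5 F#5 G5 F5
That's a consistent up a 2nd shift per cell, and no other grouping gives one.

5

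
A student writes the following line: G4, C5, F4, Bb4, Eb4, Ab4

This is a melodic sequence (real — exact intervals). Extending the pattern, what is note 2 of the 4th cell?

The unit is 2 notes. Position-2 pitches of the 3 shown cells: C5, Bb4, Ab4.
One more down a 2nd gives Gb4.

Gb4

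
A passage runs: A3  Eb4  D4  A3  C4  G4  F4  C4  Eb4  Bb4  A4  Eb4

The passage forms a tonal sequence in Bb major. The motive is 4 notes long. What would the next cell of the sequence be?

G4 D5 C5 G4

With a 4-note motive the entries are A3, C4, Eb4, each up a 3rd from the previous.
Statement 4 starts on G4 and keeps the same diatonic contour: G4 D5 C5 G4.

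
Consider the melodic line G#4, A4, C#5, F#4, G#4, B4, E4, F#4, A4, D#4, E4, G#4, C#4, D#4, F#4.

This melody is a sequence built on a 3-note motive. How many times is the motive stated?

15 notes in groups of 3 gives 15/3 = 5 statements.
Starts: G#4, F#4, E4, D#4, C#4 — each down a 2nd.

5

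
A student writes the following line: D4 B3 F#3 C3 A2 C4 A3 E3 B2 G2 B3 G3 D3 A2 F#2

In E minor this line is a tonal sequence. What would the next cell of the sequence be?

Taking 5-note groups, the heads are D4, C4, B3: the pattern moves down a 2nd.
From A3 the diatonic shape gives A3 F#3 C3 G2 E2.

A3 F#3 C3 G2 E2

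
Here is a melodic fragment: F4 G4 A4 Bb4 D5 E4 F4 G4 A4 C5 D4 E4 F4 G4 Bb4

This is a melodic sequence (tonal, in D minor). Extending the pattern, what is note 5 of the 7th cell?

E4

Grouping in 5s, the 5th note of each cell is D5, C5, Bb4.
Each moves down a 2nd. Continuing: A4 → G4 → F4 → E4.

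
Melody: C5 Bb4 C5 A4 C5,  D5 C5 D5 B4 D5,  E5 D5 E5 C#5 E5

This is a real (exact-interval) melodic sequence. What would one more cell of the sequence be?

The 5-note cells begin on C5, D5, E5 — each up a 2nd from the last.
From F#5 the exact shape gives F#5 E5 F#5 D#5 F#5.

F#5 E5 F#5 D#5 F#5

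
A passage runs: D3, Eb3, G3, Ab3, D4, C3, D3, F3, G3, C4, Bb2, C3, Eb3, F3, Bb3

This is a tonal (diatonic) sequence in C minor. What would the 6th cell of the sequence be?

Taking 5-note groups, the heads are D3, C3, Bb2: the pattern moves down a 2nd.
Continuing the starts: Ab2 → G2 → F2.
Statement 6 starts on F2 and keeps the same diatonic contour: F2 G2 Bb2 C3 F3.

F2 G2 Bb2 C3 F3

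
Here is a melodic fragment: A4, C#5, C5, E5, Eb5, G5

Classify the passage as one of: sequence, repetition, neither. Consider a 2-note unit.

sequence

Each 2-note cell is the previous one transposed up a 3rd.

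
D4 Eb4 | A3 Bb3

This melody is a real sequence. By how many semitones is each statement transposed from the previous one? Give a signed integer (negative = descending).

With a 2-note motive the entries are D4, A3, each down a 4th from the previous.
D4 to A3 spans -5 semitones.

-5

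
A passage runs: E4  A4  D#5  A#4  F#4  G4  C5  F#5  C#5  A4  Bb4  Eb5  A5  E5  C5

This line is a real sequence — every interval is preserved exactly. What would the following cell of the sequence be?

Db5 Gb5 C6 G5 Eb5

Taking 5-note groups, the heads are E4, G4, Bb4: the pattern moves up a 3rd.
So cell 4 is Db5 Gb5 C6 G5 Eb5.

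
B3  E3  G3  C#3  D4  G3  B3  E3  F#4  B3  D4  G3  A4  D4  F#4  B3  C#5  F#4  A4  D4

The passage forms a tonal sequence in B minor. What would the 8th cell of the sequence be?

The 4-note cells begin on B3, D4, F#4, A4, C#5 — each up a 3rd from the last.
Continuing the starts: E5 → G5 → B5.
From B5 the diatonic shape gives B5 E5 G5 C#5.

B5 E5 G5 C#5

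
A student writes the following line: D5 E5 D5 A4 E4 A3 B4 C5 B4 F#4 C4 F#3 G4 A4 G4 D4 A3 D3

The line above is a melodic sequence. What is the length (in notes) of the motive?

6

Try groups of 6 (3 cells in 18 notes):
D5 E5 D5 A4 E4 A3 | B4 C5 B4 F#4 C4 F#3 | G4 A4 G4 D4 A3 D3
Each cell is the previous one down a 3rd — so the unit is 6 notes.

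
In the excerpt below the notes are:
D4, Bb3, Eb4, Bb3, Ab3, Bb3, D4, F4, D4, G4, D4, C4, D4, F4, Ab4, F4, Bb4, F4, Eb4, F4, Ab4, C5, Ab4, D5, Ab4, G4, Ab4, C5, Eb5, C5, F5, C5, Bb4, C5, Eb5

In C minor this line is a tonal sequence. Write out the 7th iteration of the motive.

With a 7-note motive the entries are D4, F4, Ab4, C5, Eb5, each up a 3rd from the previous.
Continuing the starts: G5 → Bb5.
Statement 7 starts on Bb5 and keeps the same diatonic contour: Bb5 G5 C6 G5 F5 G5 Bb5.

Bb5 G5 C6 G5 F5 G5 Bb5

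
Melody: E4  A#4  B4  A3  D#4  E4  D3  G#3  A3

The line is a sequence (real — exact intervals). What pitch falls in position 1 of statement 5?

With 3-note cells, note 1 of each statement runs E4, A3, D3.
Carrying that down a 5th forward: G2 → C2.

C2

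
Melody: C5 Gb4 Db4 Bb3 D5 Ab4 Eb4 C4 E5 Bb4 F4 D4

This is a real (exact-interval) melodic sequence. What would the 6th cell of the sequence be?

A#5 E5 B4 G#4

The 4-note cells begin on C5, D5, E5 — each up a 2nd from the last.
Continuing the starts: F#5 → G#5 → A#5.
So cell 6 is A#5 E5 B4 G#4.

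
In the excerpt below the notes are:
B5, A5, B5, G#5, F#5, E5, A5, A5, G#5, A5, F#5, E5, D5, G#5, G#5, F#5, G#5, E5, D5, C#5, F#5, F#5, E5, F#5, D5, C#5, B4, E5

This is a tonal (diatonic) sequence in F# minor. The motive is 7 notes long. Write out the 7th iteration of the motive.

The 7-note cells begin on B5, A5, G#5, F#5 — each down a 2nd from the last.
Continuing the starts: E5 → D5 → C#5.
From C#5 the diatonic shape gives C#5 B4 C#5 A4 G#4 F#4 B4.

C#5 B4 C#5 A4 G#4 F#4 B4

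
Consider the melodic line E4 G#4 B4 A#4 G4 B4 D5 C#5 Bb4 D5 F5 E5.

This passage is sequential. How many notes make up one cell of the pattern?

4

There are 12 notes; a 4-note unit gives 3 cells:
E4 G#4 B4 A#4 | G4 B4 D5 C#5 | Bb4 D5 F5 E5
That's a consistent up a 3rd shift per cell, and no other grouping gives one.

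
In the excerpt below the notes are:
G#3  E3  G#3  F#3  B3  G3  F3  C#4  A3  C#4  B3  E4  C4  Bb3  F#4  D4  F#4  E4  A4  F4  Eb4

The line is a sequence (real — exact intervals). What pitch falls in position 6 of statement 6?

Ab5

Grouping in 7s, the 6th note of each cell is G3, C4, F4.
Extending up a 4th: Bb4 → Eb5 → Ab5.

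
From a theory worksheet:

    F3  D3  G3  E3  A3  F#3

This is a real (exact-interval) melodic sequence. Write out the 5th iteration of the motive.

Taking 2-note groups, the heads are F3, G3, A3: the pattern moves up a 2nd.
Carrying on: B3 → C#4.
From C#4 the exact shape gives C#4 A#3.

C#4 A#3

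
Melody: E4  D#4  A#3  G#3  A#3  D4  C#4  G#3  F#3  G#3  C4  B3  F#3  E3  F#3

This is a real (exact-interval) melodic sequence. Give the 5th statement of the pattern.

Ab3 G3 D3 C3 D3

Taking 5-note groups, the heads are E4, D4, C4: the pattern moves down a 2nd.
Continuing the starts: Bb3 → Ab3.
So cell 5 is Ab3 G3 D3 C3 D3.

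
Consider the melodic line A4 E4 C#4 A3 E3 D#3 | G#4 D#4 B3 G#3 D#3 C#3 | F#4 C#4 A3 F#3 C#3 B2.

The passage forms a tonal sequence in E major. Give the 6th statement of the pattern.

C#4 G#3 E3 C#3 G#2 F#2

Taking 6-note groups, the heads are A4, G#4, F#4: the pattern moves down a 2nd.
Extending down a 2nd: E4 → D#4 → C#4.
So cell 6 is C#4 G#3 E3 C#3 G#2 F#2.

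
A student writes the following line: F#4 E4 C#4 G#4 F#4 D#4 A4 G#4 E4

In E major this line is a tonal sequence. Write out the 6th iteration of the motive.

Taking 3-note groups, the heads are F#4, G#4, A4: the pattern moves up a 2nd.
Carrying on: B4 → C#5 → D#5.
Statement 6 starts on D#5 and keeps the same diatonic contour: D#5 C#5 A4.

D#5 C#5 A4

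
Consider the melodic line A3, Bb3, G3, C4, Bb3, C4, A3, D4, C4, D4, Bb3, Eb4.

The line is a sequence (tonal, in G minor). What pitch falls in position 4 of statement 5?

G4

Grouping in 4s, the 4th note of each cell is C4, D4, Eb4.
Extending up a 2nd: F4 → G4.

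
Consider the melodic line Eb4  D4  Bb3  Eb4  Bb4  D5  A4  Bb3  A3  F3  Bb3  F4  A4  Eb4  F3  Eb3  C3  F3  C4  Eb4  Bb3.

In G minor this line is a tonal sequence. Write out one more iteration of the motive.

The 7-note cells begin on Eb4, Bb3, F3 — each down a 4th from the last.
So cell 4 is C3 Bb2 G2 C3 G3 Bb3 F3.

C3 Bb2 G2 C3 G3 Bb3 F3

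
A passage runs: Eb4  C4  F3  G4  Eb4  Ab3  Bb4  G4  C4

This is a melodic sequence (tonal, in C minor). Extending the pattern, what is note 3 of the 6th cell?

Bb4

Grouping in 3s, the 3rd note of each cell is F3, Ab3, C4.
Extending up a 3rd: Eb4 → G4 → Bb4.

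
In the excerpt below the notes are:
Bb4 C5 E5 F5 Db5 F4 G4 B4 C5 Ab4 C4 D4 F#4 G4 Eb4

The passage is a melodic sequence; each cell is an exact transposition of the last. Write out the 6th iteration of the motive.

A2 B2 D#3 E3 C3

The 5-note cells begin on Bb4, F4, C4 — each down a 4th from the last.
Carrying on: G3 → D3 → A2.
From A2 the exact shape gives A2 B2 D#3 E3 C3.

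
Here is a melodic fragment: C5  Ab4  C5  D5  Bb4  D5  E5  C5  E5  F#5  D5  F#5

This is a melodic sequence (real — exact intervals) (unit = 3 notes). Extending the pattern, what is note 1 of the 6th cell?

A#5

With 3-note cells, note 1 of each statement runs C5, D5, E5, F#5.
Extending up a 2nd: G#5 → A#5.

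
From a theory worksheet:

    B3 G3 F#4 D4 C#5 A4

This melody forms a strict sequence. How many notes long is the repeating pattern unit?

2

Try groups of 2 (3 cells in 6 notes):
B3 G3 | F#4 D4 | C#5 A4
That's a consistent up a 5th shift per cell, and no other grouping gives one.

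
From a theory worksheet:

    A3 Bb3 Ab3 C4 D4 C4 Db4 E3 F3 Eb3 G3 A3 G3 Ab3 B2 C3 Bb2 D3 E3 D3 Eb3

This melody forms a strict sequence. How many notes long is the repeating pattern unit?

Try groups of 7 (3 cells in 21 notes):
A3 Bb3 Ab3 C4 D4 C4 Db4 | E3 F3 Eb3 G3 A3 G3 Ab3 | B2 C3 Bb2 D3 E3 D3 Eb3
Every group is a transposition down a 4th of the one before; no shorter unit works.

7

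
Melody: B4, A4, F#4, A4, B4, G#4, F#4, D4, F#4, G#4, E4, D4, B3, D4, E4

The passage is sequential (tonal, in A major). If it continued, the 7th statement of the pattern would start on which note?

With a 5-note motive the entries are B4, G#4, E4, each down a 3rd from the previous.
Extending the heads down a 3rd: C#4 → A3 → F#3 → D3.

D3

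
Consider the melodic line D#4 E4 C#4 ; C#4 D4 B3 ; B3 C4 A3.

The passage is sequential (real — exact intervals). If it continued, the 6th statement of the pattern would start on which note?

Unit = 3 notes; the statements start on D#4, C#4, B3, moving down a 2nd each time.
Continuing: A3 → G3 → F3. Statement 6 starts on F3.

F3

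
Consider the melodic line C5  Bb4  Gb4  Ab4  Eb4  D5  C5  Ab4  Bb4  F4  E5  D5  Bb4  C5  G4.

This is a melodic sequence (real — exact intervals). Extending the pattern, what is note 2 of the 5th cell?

The unit is 5 notes. Position-2 pitches of the 3 shown cells: Bb4, C5, D5.
Extending up a 2nd: E5 → F#5.

F#5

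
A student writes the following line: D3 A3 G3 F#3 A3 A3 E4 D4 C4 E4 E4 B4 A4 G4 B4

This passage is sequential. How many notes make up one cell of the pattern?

15 notes total. Splitting into 3 groups of 5:
D3 A3 G3 F#3 A3 | A3 E4 D4 C4 E4 | E4 B4 A4 G4 B4
Each cell is the previous one up a 5th — so the unit is 5 notes.

5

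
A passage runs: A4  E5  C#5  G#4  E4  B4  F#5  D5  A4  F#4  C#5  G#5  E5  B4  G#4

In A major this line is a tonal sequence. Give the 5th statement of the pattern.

With a 5-note motive the entries are A4, B4, C#5, each up a 2nd from the previous.
Carrying on: D5 → E5.
From E5 the diatonic shape gives E5 B5 G#5 D5 B4.

E5 B5 G#5 D5 B4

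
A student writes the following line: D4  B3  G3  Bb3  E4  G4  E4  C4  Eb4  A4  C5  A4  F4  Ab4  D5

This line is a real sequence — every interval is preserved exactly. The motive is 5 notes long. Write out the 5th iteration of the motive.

Bb5 G5 Eb5 Gb5 C6

Taking 5-note groups, the heads are D4, G4, C5: the pattern moves up a 4th.
Continuing the starts: F5 → Bb5.
From Bb5 the exact shape gives Bb5 G5 Eb5 Gb5 C6.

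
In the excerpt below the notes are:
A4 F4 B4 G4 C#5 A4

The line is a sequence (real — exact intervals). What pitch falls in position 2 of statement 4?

The unit is 2 notes. Position-2 pitches of the 3 shown cells: F4, G4, A4.
From A4, up a 2nd gives B4.

B4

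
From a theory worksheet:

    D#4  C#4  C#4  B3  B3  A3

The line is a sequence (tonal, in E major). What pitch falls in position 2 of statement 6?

Grouping in 2s, the 2nd note of each cell is C#4, B3, A3.
Extending down a 2nd: G#3 → F#3 → E3.

E3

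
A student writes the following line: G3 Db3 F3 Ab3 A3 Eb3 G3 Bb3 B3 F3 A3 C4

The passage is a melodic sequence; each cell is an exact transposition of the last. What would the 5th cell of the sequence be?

With a 4-note motive the entries are G3, A3, B3, each up a 2nd from the previous.
Extending up a 2nd: C#4 → D#4.
Statement 5 starts on D#4 and keeps the same exact contour: D#4 A3 C#4 E4.

D#4 A3 C#4 E4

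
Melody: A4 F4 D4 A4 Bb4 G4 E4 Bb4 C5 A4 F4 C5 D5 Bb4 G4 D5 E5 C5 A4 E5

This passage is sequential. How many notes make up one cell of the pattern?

4

Try groups of 4 (5 cells in 20 notes):
A4 F4 D4 A4 | Bb4 G4 E4 Bb4 | C5 A4 F4 C5 | D5 Bb4 G4 D5 | E5 C5 A4 E5
Every group is a transposition up a 2nd of the one before; no shorter unit works.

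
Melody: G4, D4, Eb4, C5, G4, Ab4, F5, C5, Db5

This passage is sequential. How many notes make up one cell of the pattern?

3

There are 9 notes; a 3-note unit gives 3 cells:
G4 D4 Eb4 | C5 G4 Ab4 | F5 C5 Db5
Every group is a transposition up a 4th of the one before; no shorter unit works.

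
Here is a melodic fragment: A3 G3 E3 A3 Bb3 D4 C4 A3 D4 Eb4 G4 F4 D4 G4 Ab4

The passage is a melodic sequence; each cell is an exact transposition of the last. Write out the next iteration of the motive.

C5 Bb4 G4 C5 Db5

Taking 5-note groups, the heads are A3, D4, G4: the pattern moves up a 4th.
So cell 4 is C5 Bb4 G4 C5 Db5.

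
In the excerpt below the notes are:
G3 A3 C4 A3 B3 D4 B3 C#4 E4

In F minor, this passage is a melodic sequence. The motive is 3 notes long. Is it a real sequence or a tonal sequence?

real

Each cell has the same semitone pattern (2, 3) — intervals are preserved exactly.
And A3 lies outside F minor, so the sequence is real rather than tonal.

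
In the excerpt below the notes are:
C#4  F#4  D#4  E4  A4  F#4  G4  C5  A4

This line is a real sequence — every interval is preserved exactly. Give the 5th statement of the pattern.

The 3-note cells begin on C#4, E4, G4 — each up a 3rd from the last.
Carrying on: Bb4 → Db5.
From Db5 the exact shape gives Db5 Gb5 Eb5.

Db5 Gb5 Eb5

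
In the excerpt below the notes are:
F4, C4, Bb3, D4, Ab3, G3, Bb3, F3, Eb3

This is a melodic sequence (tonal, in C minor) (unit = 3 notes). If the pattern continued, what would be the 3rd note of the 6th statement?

F2

The unit is 3 notes. Position-3 pitches of the 3 shown cells: Bb3, G3, Eb3.
Extending down a 3rd: C3 → Ab2 → F2.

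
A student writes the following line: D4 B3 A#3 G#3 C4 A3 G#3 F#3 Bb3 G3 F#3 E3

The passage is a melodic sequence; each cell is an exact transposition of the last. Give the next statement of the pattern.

Unit = 4 notes; the statements start on D4, C4, Bb3, moving down a 2nd each time.
Statement 4 starts on Ab3 and keeps the same exact contour: Ab3 F3 E3 D3.

Ab3 F3 E3 D3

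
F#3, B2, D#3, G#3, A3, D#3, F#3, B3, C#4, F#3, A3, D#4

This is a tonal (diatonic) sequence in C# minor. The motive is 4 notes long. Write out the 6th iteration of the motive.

Unit = 4 notes; the statements start on F#3, A3, C#4, moving up a 3rd each time.
Extending up a 3rd: E4 → G#4 → B4.
So cell 6 is B4 E4 G#4 C#5.

B4 E4 G#4 C#5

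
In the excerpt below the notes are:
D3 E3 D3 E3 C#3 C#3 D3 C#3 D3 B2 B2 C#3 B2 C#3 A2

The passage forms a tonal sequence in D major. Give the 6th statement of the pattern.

The 5-note cells begin on D3, C#3, B2 — each down a 2nd from the last.
Extending down a 2nd: A2 → G2 → F#2.
From F#2 the diatonic shape gives F#2 G2 F#2 G2 E2.

F#2 G2 F#2 G2 E2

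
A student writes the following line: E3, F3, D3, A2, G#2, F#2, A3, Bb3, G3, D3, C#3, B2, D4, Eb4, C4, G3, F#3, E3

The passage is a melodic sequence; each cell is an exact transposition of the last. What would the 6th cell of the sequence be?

Taking 6-note groups, the heads are E3, A3, D4: the pattern moves up a 4th.
Extending up a 4th: G4 → C5 → F5.
Statement 6 starts on F5 and keeps the same exact contour: F5 Gb5 Eb5 Bb4 A4 G4.

F5 Gb5 Eb5 Bb4 A4 G4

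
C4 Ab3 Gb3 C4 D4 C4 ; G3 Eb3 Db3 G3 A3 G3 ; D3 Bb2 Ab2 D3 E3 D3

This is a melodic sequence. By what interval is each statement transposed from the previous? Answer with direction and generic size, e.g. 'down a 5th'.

With a 6-note motive the entries are C4, G3, D3, each down a 4th from the previous.
From C4 to G3: down a 4th.

down a 4th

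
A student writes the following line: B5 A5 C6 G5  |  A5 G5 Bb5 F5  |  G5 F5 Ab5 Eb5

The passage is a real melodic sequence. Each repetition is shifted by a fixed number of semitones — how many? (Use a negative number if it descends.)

With a 4-note motive the entries are B5, A5, G5, each down a 2nd from the previous.
B5→A5 is 81 − 83 = -2 semitones.

-2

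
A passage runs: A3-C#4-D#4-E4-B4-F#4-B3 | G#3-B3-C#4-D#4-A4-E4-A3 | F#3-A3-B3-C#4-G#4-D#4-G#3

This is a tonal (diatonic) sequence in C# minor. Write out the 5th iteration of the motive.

The 7-note cells begin on A3, G#3, F#3 — each down a 2nd from the last.
Continuing the starts: E3 → D#3.
So cell 5 is D#3 F#3 G#3 A3 E4 B3 E3.

D#3 F#3 G#3 A3 E4 B3 E3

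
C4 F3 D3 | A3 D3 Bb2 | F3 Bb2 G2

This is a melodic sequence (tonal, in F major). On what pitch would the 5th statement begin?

Bb2

The 3-note cells begin on C4, A3, F3 — each down a 3rd from the last.
Extending the heads down a 3rd: D3 → Bb2.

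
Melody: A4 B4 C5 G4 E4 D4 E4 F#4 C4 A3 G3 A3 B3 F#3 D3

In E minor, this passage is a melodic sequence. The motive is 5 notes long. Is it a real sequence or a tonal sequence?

Every note is diatonic to E minor.
Cell 1 has +1 semitones from note 2 to 3, but cell 2 has +2 — the interval quality changes while the contour stays the same, which is the hallmark of a tonal sequence.

tonal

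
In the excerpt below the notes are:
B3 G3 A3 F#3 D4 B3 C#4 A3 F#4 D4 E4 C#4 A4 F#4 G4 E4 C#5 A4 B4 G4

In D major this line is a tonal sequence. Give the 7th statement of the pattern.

Taking 4-note groups, the heads are B3, D4, F#4, A4, C#5: the pattern moves up a 3rd.
Extending up a 3rd: E5 → G5.
From G5 the diatonic shape gives G5 E5 F#5 D5.

G5 E5 F#5 D5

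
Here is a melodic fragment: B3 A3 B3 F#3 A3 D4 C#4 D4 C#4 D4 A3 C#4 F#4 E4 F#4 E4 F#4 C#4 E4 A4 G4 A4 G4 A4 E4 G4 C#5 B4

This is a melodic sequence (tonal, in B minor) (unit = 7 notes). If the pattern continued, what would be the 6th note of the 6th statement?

G5

With 7-note cells, note 6 of each statement runs D4, F#4, A4, C#5.
Extending up a 3rd: E5 → G5.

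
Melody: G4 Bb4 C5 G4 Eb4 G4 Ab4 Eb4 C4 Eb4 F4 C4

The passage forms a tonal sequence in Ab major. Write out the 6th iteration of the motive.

Db3 F3 G3 Db3

The 4-note cells begin on G4, Eb4, C4 — each down a 3rd from the last.
Carrying on: Ab3 → F3 → Db3.
Statement 6 starts on Db3 and keeps the same diatonic contour: Db3 F3 G3 Db3.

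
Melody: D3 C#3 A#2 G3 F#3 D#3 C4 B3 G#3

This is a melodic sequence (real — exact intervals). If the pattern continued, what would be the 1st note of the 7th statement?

Ab5

The unit is 3 notes. Position-1 pitches of the 3 shown cells: D3, G3, C4.
Extending up a 4th: F4 → Bb4 → Eb5 → Ab5.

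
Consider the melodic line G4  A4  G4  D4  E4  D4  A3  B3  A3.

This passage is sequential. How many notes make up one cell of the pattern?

3

Try groups of 3 (3 cells in 9 notes):
G4 A4 G4 | D4 E4 D4 | A3 B3 A3
Every group is a transposition down a 4th of the one before; no shorter unit works.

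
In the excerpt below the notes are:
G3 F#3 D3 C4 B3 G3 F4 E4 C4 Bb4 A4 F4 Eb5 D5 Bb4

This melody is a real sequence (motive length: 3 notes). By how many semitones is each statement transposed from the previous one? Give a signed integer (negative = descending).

5

Taking 3-note groups, the heads are G3, C4, F4, Bb4, Eb5: the pattern moves up a 4th.
G3→C4 is 60 − 55 = 5 semitones.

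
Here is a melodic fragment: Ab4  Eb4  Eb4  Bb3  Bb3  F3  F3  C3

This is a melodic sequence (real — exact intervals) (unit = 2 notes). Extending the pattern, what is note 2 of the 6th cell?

Grouping in 2s, the 2nd note of each cell is Eb4, Bb3, F3, C3.
Carrying that down a 4th forward: G2 → D2.

D2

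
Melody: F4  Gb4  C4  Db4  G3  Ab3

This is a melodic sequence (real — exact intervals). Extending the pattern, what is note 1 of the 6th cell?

E2

With 2-note cells, note 1 of each statement runs F4, C4, G3.
Carrying that down a 4th forward: D3 → A2 → E2.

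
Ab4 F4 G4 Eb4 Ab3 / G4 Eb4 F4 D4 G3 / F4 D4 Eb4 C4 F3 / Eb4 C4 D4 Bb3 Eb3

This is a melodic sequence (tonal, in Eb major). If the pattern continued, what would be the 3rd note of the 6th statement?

With 5-note cells, note 3 of each statement runs G4, F4, Eb4, D4.
Each moves down a 2nd. Continuing: C4 → Bb3.

Bb3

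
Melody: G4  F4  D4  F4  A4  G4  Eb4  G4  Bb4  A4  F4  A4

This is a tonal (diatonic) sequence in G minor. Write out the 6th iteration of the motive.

Eb5 D5 Bb4 D5

The 4-note cells begin on G4, A4, Bb4 — each up a 2nd from the last.
Extending up a 2nd: C5 → D5 → Eb5.
So cell 6 is Eb5 D5 Bb4 D5.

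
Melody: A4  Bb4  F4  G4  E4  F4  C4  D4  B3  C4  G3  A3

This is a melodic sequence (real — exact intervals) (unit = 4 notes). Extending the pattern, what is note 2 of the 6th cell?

Grouping in 4s, the 2nd note of each cell is Bb4, F4, C4.
Extending down a 4th: G3 → D3 → A2.

A2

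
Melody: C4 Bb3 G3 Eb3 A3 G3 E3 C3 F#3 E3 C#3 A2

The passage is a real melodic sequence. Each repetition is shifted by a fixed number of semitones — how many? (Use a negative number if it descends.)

Taking 4-note groups, the heads are C4, A3, F#3: the pattern moves down a 3rd.
Counting half-steps from C4 to A3: -3.

-3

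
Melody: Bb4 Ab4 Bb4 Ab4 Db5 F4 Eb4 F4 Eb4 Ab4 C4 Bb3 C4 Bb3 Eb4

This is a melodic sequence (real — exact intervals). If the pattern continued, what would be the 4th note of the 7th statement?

The unit is 5 notes. Position-4 pitches of the 3 shown cells: Ab4, Eb4, Bb3.
Extending down a 4th: F3 → C3 → G2 → D2.

D2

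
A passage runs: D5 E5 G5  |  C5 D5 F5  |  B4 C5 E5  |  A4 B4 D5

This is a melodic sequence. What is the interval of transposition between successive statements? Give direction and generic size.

down a 2nd

With a 3-note motive the entries are D5, C5, B4, A4, each down a 2nd from the previous.
D5 to C5 is down a 2nd.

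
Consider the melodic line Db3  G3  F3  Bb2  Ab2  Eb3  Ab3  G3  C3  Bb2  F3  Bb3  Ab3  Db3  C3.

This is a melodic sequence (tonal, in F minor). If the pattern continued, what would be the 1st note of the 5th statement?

Ab3

With 5-note cells, note 1 of each statement runs Db3, Eb3, F3.
Extending up a 2nd: G3 → Ab3.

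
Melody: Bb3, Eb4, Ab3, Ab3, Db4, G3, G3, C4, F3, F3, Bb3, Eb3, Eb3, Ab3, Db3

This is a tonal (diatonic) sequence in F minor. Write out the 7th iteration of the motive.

C3 F3 Bb2

With a 3-note motive the entries are Bb3, Ab3, G3, F3, Eb3, each down a 2nd from the previous.
Continuing the starts: Db3 → C3.
So cell 7 is C3 F3 Bb2.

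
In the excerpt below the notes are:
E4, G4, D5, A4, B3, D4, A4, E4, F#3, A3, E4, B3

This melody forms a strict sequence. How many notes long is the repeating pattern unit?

Try groups of 4 (3 cells in 12 notes):
E4 G4 D5 A4 | B3 D4 A4 E4 | F#3 A3 E4 B3
Each cell is the previous one down a 4th — so the unit is 4 notes.

4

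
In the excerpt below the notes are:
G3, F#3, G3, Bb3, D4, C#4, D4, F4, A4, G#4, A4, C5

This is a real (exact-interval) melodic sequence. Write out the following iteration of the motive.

E5 D#5 E5 G5

Unit = 4 notes; the statements start on G3, D4, A4, moving up a 5th each time.
From E5 the exact shape gives E5 D#5 E5 G5.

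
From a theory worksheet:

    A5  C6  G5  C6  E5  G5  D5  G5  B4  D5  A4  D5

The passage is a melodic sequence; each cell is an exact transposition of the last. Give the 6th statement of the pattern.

Unit = 4 notes; the statements start on A5, E5, B4, moving down a 4th each time.
Continuing the starts: F#4 → C#4 → G#3.
So cell 6 is G#3 B3 F#3 B3.

G#3 B3 F#3 B3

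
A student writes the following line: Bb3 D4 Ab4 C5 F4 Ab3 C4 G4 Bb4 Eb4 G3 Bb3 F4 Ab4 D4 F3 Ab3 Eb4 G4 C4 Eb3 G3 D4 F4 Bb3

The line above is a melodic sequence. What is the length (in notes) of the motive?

25 notes total. Splitting into 5 groups of 5:
Bb3 D4 Ab4 C5 F4 | Ab3 C4 G4 Bb4 Eb4 | G3 Bb3 F4 Ab4 D4 | F3 Ab3 Eb4 G4 C4 | Eb3 G3 D4 F4 Bb3
Each cell is the previous one down a 2nd — so the unit is 5 notes.

5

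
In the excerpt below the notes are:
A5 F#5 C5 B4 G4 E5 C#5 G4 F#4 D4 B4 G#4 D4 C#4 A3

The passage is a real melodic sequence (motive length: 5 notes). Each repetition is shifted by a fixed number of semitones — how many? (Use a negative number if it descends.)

With a 5-note motive the entries are A5, E5, B4, each down a 4th from the previous.
A5 to E5 spans -5 semitones.

-5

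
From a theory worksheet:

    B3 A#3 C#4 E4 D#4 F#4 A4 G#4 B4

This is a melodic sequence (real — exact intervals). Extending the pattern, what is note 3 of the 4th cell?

E5

With 3-note cells, note 3 of each statement runs C#4, F#4, B4.
One more up a 4th gives E5.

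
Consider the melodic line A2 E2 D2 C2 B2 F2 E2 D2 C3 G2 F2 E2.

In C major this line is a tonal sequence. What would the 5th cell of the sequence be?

With a 4-note motive the entries are A2, B2, C3, each up a 2nd from the previous.
Continuing the starts: D3 → E3.
From E3 the diatonic shape gives E3 B2 A2 G2.

E3 B2 A2 G2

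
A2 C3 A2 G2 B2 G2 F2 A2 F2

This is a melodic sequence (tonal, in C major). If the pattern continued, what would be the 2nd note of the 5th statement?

The unit is 3 notes. Position-2 pitches of the 3 shown cells: C3, B2, A2.
Carrying that down a 2nd forward: G2 → F2.

F2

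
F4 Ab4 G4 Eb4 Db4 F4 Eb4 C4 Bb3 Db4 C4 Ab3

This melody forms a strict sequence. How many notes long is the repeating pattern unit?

Try groups of 4 (3 cells in 12 notes):
F4 Ab4 G4 Eb4 | Db4 F4 Eb4 C4 | Bb3 Db4 C4 Ab3
That's a consistent down a 3rd shift per cell, and no other grouping gives one.

4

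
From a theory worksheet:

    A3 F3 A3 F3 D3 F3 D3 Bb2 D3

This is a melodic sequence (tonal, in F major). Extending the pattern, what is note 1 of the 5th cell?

G2

The unit is 3 notes. Position-1 pitches of the 3 shown cells: A3, F3, D3.
Extending down a 3rd: Bb2 → G2.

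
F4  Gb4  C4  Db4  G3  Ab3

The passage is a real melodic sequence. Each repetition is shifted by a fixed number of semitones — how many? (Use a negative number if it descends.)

-5

Unit = 2 notes; the statements start on F4, C4, G3, moving down a 4th each time.
F4 to C4 spans -5 semitones.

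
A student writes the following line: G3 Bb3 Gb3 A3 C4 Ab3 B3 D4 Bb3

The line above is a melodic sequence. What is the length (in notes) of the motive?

3

9 notes total. Splitting into 3 groups of 3:
G3 Bb3 Gb3 | A3 C4 Ab3 | B3 D4 Bb3
Each cell is the previous one up a 2nd — so the unit is 3 notes.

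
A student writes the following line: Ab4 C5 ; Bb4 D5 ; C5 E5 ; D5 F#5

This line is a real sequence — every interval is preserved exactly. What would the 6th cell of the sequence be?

F#5 A#5

Unit = 2 notes; the statements start on Ab4, Bb4, C5, D5, moving up a 2nd each time.
Extending up a 2nd: E5 → F#5.
So cell 6 is F#5 A#5.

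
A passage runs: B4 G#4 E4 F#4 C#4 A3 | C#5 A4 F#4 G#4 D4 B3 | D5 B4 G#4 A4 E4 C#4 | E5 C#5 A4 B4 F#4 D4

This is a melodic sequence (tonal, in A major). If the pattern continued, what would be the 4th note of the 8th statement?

Grouping in 6s, the 4th note of each cell is F#4, G#4, A4, B4.
Extending up a 2nd: C#5 → D5 → E5 → F#5.

F#5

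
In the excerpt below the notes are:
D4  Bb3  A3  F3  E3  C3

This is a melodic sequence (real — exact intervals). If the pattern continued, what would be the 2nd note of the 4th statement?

G2

With 2-note cells, note 2 of each statement runs Bb3, F3, C3.
From C3, down a 4th gives G2.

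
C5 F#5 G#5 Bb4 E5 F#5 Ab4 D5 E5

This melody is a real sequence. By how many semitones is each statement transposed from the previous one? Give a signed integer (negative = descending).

Unit = 3 notes; the statements start on C5, Bb4, Ab4, moving down a 2nd each time.
Counting half-steps from C5 to Bb4: -2.

-2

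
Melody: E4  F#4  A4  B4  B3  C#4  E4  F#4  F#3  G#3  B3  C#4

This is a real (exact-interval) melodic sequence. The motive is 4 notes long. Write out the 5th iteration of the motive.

G#2 A#2 C#3 D#3

The 4-note cells begin on E4, B3, F#3 — each down a 4th from the last.
Extending down a 4th: C#3 → G#2.
Statement 5 starts on G#2 and keeps the same exact contour: G#2 A#2 C#3 D#3.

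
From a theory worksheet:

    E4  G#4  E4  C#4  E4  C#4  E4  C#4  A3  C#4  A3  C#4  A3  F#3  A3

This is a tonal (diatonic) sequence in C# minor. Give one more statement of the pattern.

F#3 A3 F#3 D#3 F#3

The 5-note cells begin on E4, C#4, A3 — each down a 3rd from the last.
From F#3 the diatonic shape gives F#3 A3 F#3 D#3 F#3.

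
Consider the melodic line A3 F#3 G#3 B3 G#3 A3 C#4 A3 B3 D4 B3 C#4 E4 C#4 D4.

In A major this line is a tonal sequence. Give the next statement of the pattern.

Taking 3-note groups, the heads are A3, B3, C#4, D4, E4: the pattern moves up a 2nd.
So cell 6 is F#4 D4 E4.

F#4 D4 E4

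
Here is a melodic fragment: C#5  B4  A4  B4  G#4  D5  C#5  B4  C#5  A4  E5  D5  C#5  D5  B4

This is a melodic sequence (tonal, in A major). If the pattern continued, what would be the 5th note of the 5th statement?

Grouping in 5s, the 5th note of each cell is G#4, A4, B4.
Carrying that up a 2nd forward: C#5 → D5.

D5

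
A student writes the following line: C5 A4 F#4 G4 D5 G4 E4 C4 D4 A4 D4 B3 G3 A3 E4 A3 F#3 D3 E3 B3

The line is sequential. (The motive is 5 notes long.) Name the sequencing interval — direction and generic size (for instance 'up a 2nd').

The 5-note cells begin on C5, G4, D4, A3 — each down a 4th from the last.
C5 to G4 is down a 4th.

down a 4th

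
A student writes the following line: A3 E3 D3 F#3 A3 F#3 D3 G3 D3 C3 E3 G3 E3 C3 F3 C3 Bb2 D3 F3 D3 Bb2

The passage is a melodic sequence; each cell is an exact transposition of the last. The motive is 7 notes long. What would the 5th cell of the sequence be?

Db3 Ab2 Gb2 Bb2 Db3 Bb2 Gb2

Taking 7-note groups, the heads are A3, G3, F3: the pattern moves down a 2nd.
Continuing the starts: Eb3 → Db3.
So cell 5 is Db3 Ab2 Gb2 Bb2 Db3 Bb2 Gb2.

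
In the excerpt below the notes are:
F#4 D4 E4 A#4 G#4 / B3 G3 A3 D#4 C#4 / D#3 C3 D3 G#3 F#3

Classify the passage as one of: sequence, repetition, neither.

Note 1 of cell 3 is D#3; if this were a sequence it would be E3. No unit length gives a consistent transposition pattern.

neither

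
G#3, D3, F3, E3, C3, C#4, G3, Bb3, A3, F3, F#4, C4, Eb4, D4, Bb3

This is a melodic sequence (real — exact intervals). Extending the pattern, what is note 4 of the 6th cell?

Grouping in 5s, the 4th note of each cell is E3, A3, D4.
Each moves up a 4th. Continuing: G4 → C5 → F5.

F5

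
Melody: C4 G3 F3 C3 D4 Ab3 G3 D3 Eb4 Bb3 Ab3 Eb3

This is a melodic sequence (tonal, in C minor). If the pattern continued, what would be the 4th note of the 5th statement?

The unit is 4 notes. Position-4 pitches of the 3 shown cells: C3, D3, Eb3.
Carrying that up a 2nd forward: F3 → G3.

G3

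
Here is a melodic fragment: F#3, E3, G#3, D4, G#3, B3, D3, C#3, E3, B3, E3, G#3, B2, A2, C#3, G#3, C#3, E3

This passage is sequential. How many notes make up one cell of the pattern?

6

There are 18 notes; a 6-note unit gives 3 cells:
F#3 E3 G#3 D4 G#3 B3 | D3 C#3 E3 B3 E3 G#3 | B2 A2 C#3 G#3 C#3 E3
Every group is a transposition down a 3rd of the one before; no shorter unit works.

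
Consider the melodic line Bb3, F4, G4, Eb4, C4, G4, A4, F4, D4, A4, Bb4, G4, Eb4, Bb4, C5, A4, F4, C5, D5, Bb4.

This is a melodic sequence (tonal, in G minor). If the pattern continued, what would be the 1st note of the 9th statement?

The unit is 4 notes. Position-1 pitches of the 5 shown cells: Bb3, C4, D4, Eb4, F4.
Carrying that up a 2nd forward: G4 → A4 → Bb4 → C5.

C5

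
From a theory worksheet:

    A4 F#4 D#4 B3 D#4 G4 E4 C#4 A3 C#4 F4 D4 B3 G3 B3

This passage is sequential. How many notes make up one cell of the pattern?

Try groups of 5 (3 cells in 15 notes):
A4 F#4 D#4 B3 D#4 | G4 E4 C#4 A3 C#4 | F4 D4 B3 G3 B3
Every group is a transposition down a 2nd of the one before; no shorter unit works.

5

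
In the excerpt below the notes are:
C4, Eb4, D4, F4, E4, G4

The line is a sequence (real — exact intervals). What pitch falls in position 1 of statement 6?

Grouping in 2s, the 1st note of each cell is C4, D4, E4.
Each moves up a 2nd. Continuing: F#4 → G#4 → A#4.

A#4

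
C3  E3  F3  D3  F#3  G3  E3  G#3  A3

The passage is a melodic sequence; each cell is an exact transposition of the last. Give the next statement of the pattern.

With a 3-note motive the entries are C3, D3, E3, each up a 2nd from the previous.
From F#3 the exact shape gives F#3 A#3 B3.

F#3 A#3 B3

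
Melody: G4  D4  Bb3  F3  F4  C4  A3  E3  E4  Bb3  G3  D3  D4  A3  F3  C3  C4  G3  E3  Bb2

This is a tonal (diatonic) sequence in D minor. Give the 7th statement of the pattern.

A3 E3 C3 G2

The 4-note cells begin on G4, F4, E4, D4, C4 — each down a 2nd from the last.
Continuing the starts: Bb3 → A3.
Statement 7 starts on A3 and keeps the same diatonic contour: A3 E3 C3 G2.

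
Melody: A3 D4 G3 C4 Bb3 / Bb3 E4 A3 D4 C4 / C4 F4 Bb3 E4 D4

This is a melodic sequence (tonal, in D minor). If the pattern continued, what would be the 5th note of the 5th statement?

The unit is 5 notes. Position-5 pitches of the 3 shown cells: Bb3, C4, D4.
Each moves up a 2nd. Continuing: E4 → F4.

F4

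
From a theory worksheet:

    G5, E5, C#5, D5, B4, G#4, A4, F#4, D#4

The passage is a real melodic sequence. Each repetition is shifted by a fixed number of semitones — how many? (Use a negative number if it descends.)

With a 3-note motive the entries are G5, D5, A4, each down a 4th from the previous.
Counting half-steps from G5 to D5: -5.

-5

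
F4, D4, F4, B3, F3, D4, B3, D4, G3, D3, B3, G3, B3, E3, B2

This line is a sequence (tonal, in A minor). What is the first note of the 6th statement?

C3

Taking 5-note groups, the heads are F4, D4, B3: the pattern moves down a 3rd.
Continuing: G3 → E3 → C3. Statement 6 starts on C3.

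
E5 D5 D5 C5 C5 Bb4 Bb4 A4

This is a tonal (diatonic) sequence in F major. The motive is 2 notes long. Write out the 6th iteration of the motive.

With a 2-note motive the entries are E5, D5, C5, Bb4, each down a 2nd from the previous.
Extending down a 2nd: A4 → G4.
From G4 the diatonic shape gives G4 F4.

G4 F4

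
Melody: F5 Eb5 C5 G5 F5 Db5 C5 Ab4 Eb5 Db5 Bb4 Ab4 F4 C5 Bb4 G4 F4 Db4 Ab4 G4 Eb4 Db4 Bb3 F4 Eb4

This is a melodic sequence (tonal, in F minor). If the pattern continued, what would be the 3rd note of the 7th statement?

Eb3

Grouping in 5s, the 3rd note of each cell is C5, Ab4, F4, Db4, Bb3.
Extending down a 3rd: G3 → Eb3.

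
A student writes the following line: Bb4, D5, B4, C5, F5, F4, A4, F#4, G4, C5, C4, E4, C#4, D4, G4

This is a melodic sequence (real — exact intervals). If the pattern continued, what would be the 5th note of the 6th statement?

Grouping in 5s, the 5th note of each cell is F5, C5, G4.
Carrying that down a 4th forward: D4 → A3 → E3.

E3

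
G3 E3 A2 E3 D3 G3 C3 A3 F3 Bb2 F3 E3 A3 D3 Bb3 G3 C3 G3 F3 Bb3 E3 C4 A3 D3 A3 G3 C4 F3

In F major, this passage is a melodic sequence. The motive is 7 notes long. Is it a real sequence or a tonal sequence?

Every note is diatonic to F major.
Cell 1 has -3 semitones from note 1 to 2, but cell 2 has -4 — the interval quality changes while the contour stays the same, which is the hallmark of a tonal sequence.

tonal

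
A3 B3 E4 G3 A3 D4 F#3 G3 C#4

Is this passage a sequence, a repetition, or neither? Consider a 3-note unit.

Each 3-note cell is the previous one transposed down a 2nd.

sequence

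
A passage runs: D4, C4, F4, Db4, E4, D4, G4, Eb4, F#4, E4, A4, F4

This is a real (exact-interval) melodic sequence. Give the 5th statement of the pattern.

A#4 G#4 C#5 A4

Taking 4-note groups, the heads are D4, E4, F#4: the pattern moves up a 2nd.
Continuing the starts: G#4 → A#4.
So cell 5 is A#4 G#4 C#5 A4.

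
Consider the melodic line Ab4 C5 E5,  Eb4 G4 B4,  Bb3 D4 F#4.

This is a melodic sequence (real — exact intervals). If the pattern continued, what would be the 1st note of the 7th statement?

D2

Grouping in 3s, the 1st note of each cell is Ab4, Eb4, Bb3.
Carrying that down a 4th forward: F3 → C3 → G2 → D2.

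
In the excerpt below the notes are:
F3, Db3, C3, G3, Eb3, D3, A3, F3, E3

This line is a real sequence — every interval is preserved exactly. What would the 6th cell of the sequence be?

Taking 3-note groups, the heads are F3, G3, A3: the pattern moves up a 2nd.
Carrying on: B3 → C#4 → D#4.
From D#4 the exact shape gives D#4 B3 A#3.

D#4 B3 A#3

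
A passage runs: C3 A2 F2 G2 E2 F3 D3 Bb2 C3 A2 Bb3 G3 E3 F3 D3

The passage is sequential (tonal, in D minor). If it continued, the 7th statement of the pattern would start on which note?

G5

The 5-note cells begin on C3, F3, Bb3 — each up a 4th from the last.
Extending the heads up a 4th: E4 → A4 → D5 → G5.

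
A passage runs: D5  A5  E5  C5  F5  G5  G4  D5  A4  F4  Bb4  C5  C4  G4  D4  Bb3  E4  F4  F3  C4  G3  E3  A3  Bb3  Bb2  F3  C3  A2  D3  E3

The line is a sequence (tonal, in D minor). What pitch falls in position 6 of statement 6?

A2

The unit is 6 notes. Position-6 pitches of the 5 shown cells: G5, C5, F4, Bb3, E3.
Each moves down a 5th; the next is A2.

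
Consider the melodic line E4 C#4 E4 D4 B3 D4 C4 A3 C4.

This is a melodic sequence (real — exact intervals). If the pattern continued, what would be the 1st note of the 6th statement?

With 3-note cells, note 1 of each statement runs E4, D4, C4.
Carrying that down a 2nd forward: Bb3 → Ab3 → Gb3.

Gb3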